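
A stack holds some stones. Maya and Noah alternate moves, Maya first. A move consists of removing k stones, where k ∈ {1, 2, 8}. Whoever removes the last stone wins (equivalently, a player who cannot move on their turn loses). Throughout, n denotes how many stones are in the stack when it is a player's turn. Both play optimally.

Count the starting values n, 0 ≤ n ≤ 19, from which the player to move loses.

Use the standard recursion: the mover loses at a terminal position; elsewhere, the mover wins exactly when some move hands the opponent an L position.
n=0: no move → L
n=1: reaches L-position 0 → W
n=2: reaches L-position 0 → W
n=3: only reaches 2(W), 1(W), all W → L
n=4: reaches L-position 3 → W
n=5: reaches L-position 3 → W
n=6: only reaches 5(W), 4(W), all W → L
n=7: reaches L-position 6 → W
n=8: reaches L-position 6 → W
n=9: only reaches 8(W), 7(W), 1(W), all W → L
n=10: reaches L-position 9 → W
n=11: reaches L-position 9 → W
n=12: only reaches 11(W), 10(W), 4(W), all W → L
n=13: reaches L-position 12 → W
n=14: reaches L-position 12 → W
n=15: only reaches 14(W), 13(W), 7(W), all W → L
n=16: reaches L-position 15 → W
n=17: reaches L-position 15 → W
n=18: only reaches 17(W), 16(W), 10(W), all W → L
n=19: reaches L-position 18 → W
L entries with 0 ≤ n ≤ 19: n = 0, 3, 6, 9, 12, 15, 18; that makes 7.

7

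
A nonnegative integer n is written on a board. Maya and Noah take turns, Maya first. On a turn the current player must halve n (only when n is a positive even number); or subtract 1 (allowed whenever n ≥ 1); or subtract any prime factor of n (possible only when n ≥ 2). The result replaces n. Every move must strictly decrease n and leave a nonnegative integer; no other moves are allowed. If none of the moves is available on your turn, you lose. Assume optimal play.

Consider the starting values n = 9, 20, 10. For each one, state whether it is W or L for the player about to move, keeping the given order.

Build the W/L table. Terminal = L. A non-terminal position is W if it has a move to some L; otherwise it is L.
n=0: no move → L
n=1: →0(L), so W
n=2: →0(L), so W
n=3: →0(L), so W
n=4: →2(W), 3(W) — all W, so L
n=5: →0(L), so W
n=6: →4(L), so W
n=7: →0(L), so W
n=8: →4(L), so W
n=9: →6(W), 8(W) — all W, so L
n=10: →9(L), so W
n=11: →0(L), so W
n=12: →9(L), so W
n=13: →0(L), so W
n=14: →7(W), 12(W), 13(W) — all W, so L
n=15: →14(L), so W
n=16: →14(L), so W
n=17: →0(L), so W
n=18: →9(L), so W
n=19: →0(L), so W
n=20: →10(W), 15(W), 18(W), 19(W) — all W, so L

9: L, 20: L, 10: W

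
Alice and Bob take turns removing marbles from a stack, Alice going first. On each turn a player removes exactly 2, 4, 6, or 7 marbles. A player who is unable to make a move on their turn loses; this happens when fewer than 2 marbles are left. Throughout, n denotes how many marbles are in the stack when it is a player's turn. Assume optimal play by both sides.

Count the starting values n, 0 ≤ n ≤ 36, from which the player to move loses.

9

Use the standard recursion: the mover loses at a terminal position; elsewhere, the mover wins exactly when some move hands the opponent an L position.
n=0: no move → L
n=1: no move → L
n=2: reaches L-position 0 → W
n=3: reaches L-position 1 → W
n=4: reaches L-position 0 → W
n=5: reaches L-position 1 → W
n=6: reaches L-position 0 → W
n=7: reaches L-position 1 → W
n=8: reaches L-position 1 → W
n=9: only reaches 7(W), 5(W), 3(W), 2(W), all W → L
n=10: only reaches 8(W), 6(W), 4(W), 3(W), all W → L
n=11: reaches L-position 9 → W
n=12: reaches L-position 10 → W
n=13: reaches L-position 9 → W
n=14: reaches L-position 10 → W
n=15: reaches L-position 9 → W
n=16: reaches L-position 10 → W
n=17: reaches L-position 10 → W
n=18: only reaches 16(W), 14(W), 12(W), 11(W), all W → L
n=19: only reaches 17(W), 15(W), 13(W), 12(W), all W → L
n=20: reaches L-position 18 → W
n=21: reaches L-position 19 → W
n=22: reaches L-position 18 → W
n=23: reaches L-position 19 → W
n=24: reaches L-position 18 → W
n=25: reaches L-position 19 → W
n=26: reaches L-position 19 → W
n=27: only reaches 25(W), 23(W), 21(W), 20(W), all W → L
n=28: only reaches 26(W), 24(W), 22(W), 21(W), all W → L
n=29: reaches L-position 27 → W
n=30: reaches L-position 28 → W
n=31: reaches L-position 27 → W
n=32: reaches L-position 28 → W
n=33: reaches L-position 27 → W
n=34: reaches L-position 28 → W
n=35: reaches L-position 28 → W
n=36: only reaches 34(W), 32(W), 30(W), 29(W), all W → L
L entries with 0 ≤ n ≤ 36: n = 0, 1, 9, 10, 18, 19, 27, 28, 36; that makes 9.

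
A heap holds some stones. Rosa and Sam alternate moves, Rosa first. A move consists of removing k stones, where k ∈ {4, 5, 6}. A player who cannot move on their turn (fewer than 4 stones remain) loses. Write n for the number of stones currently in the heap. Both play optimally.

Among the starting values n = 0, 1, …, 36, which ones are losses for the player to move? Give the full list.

0, 1, 2, 3, 10, 11, 12, 13, 20, 21, 22, 23, 30, 31, 32, 33

Classify positions by backward induction: terminal positions (no move available) are L. From any other position, the mover wins iff some move reaches an L.
n=0: no move → L
n=1: no move → L
n=2: no move → L
n=3: no move → L
n=4: →0(L), so W
n=5: →1(L), so W
n=6: →2(L), so W
n=7: →3(L), so W
n=8: →3(L), so W
n=9: →3(L), so W
n=10: →6(W), 5(W), 4(W) — all W, so L
n=11: →7(W), 6(W), 5(W) — all W, so L
n=12: →8(W), 7(W), 6(W) — all W, so L
n=13: →9(W), 8(W), 7(W) — all W, so L
n=14: →10(L), so W
n=15: →11(L), so W
n=16: →12(L), so W
n=17: →13(L), so W
n=18: →13(L), so W
n=19: →13(L), so W
n=20: →16(W), 15(W), 14(W) — all W, so L
n=21: →17(W), 16(W), 15(W) — all W, so L
n=22: →18(W), 17(W), 16(W) — all W, so L
n=23: →19(W), 18(W), 17(W) — all W, so L
n=24: →20(L), so W
n=25: →21(L), so W
n=26: →22(L), so W
n=27: →23(L), so W
n=28: →23(L), so W
n=29: →23(L), so W
n=30: →26(W), 25(W), 24(W) — all W, so L
n=31: →27(W), 26(W), 25(W) — all W, so L
n=32: →28(W), 27(W), 26(W) — all W, so L
n=33: →29(W), 28(W), 27(W) — all W, so L
n=34: →30(L), so W
n=35: →31(L), so W
n=36: →32(L), so W
Reading off the rows marked L gives the requested list; there are 16 such values of n.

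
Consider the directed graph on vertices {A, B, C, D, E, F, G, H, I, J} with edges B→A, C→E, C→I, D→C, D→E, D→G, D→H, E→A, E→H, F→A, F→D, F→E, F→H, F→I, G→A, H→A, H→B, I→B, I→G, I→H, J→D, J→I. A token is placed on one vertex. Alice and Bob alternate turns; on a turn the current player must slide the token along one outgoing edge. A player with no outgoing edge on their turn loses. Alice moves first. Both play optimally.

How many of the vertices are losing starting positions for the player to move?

Build the W/L table. Terminal = L. A non-terminal position is W if it has a move to some L; otherwise it is L.
Every edge goes from a vertex to one that appears earlier in the order A, B, H, G, I, E, C, D, J, F, so processing vertices in that order labels each vertex after all of its successors.
A: no outgoing edge → L
B: can move to A, which is L ⇒ W
H: can move to A, which is L ⇒ W
G: can move to A, which is L ⇒ W
I: moves to G(W), H(W), B(W); every one is W ⇒ L
E: can move to A, which is L ⇒ W
C: can move to I, which is L ⇒ W
D: moves to C(W), E(W), G(W), H(W); every one is W ⇒ L
J: can move to D, which is L ⇒ W
F: can move to D, which is L ⇒ W
The L vertices are A, D, I; that is 3 in all.

3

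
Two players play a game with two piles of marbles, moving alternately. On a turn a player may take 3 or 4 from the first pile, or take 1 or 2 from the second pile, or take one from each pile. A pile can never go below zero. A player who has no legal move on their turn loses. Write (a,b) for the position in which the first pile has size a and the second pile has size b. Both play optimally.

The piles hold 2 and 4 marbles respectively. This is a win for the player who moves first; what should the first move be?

Move to (2,3).

Use the standard recursion: the mover loses at a terminal position; elsewhere, the mover wins exactly when some move hands the opponent an L position.
No move ever increases a pile, so every position that can arise here has a ≤ 2 and b ≤ 4; it is enough to label the cells with 0 ≤ a ≤ 2 and 0 ≤ b ≤ 4.
Every move lowers a or b (never raises either), so fill the grid row by row in increasing a, and left to right within a row: each cell's successors are then already labelled.
      b=0  b=1  b=2  b=3  b=4
a=0:    L    W    W    L    W
a=1:    L    W    W    L    W
a=2:    L    W    W    L    W
Cells with no legal move (terminal, hence L): (0,0), (1,0), (2,0).
The remaining L cells, each justified by listing all of its moves:
(0,3): L (options (0,2)(W), (0,1)(W) are all W)
(1,3): L (options (1,2)(W), (1,1)(W), (0,2)(W) are all W)
(2,3): L (options (2,2)(W), (2,1)(W), (1,2)(W) are all W)
Every other cell has at least one move into one of the L cells above, so it is W.
From (2,4), the L positions reachable in one move are: (2,3), (1,3). Any move reaching one of these is winning.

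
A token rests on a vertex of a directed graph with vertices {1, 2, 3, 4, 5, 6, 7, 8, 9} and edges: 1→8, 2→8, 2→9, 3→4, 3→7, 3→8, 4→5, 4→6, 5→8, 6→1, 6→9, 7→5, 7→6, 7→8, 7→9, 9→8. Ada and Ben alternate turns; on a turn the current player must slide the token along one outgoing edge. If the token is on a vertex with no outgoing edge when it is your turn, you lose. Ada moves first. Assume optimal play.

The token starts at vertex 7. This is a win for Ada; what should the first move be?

Move to 6.

Classify positions by backward induction: terminal positions (no move available) are L. From any other position, the mover wins iff some move reaches an L.
Every edge goes from a vertex to one that appears earlier in the order 8, 9, 5, 1, 2, 6, 7, 4, 3, so processing vertices in that order labels each vertex after all of its successors.
8: no outgoing edge → L
9: can move to 8, which is L ⇒ W
5: can move to 8, which is L ⇒ W
1: can move to 8, which is L ⇒ W
2: can move to 8, which is L ⇒ W
6: moves to 1(W), 9(W); every one is W ⇒ L
7: can move to 6, which is L ⇒ W
4: can move to 6, which is L ⇒ W
3: can move to 8, which is L ⇒ W
From 7, the L positions reachable in one move are: 6, 8. Any move reaching one of these is winning.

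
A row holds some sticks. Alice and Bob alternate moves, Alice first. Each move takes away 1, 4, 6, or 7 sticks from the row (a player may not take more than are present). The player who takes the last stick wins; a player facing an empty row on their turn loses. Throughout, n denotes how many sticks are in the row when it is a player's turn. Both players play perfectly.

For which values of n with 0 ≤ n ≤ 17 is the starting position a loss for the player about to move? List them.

Positions with no move are L. A position that does have a move is losing for the player to move precisely when every available move leads to a winning position for the opponent. Fill in the labels:
n=0: no move → L
n=1: →0(L), so W
n=2: →1(W) only, which is W, so L
n=3: →2(L), so W
n=4: →0(L), so W
n=5: →4(W), 1(W) — all W, so L
n=6: →5(L), so W
n=7: →0(L), so W
n=8: →2(L), so W
n=9: →5(L), so W
n=10: →9(W), 6(W), 4(W), 3(W) — all W, so L
n=11: →10(L), so W
n=12: →5(L), so W
n=13: →12(W), 9(W), 7(W), 6(W) — all W, so L
n=14: →13(L), so W
n=15: →14(W), 11(W), 9(W), 8(W) — all W, so L
n=16: →15(L), so W
n=17: →13(L), so W
Reading off the rows marked L gives the requested list; there are 6 such values of n.

0, 2, 5, 10, 13, 15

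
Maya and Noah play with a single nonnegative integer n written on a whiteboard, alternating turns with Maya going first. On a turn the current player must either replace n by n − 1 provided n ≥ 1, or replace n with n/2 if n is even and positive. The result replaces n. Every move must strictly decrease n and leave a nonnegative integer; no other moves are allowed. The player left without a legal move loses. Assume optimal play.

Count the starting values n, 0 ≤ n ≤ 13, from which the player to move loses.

7

Use the standard recursion: the mover loses at a terminal position; elsewhere, the mover wins exactly when some move hands the opponent an L position.
n=0: no move → L
n=1: can move to 0, which is L ⇒ W
n=2: the only move is to 1(W), a W ⇒ L
n=3: can move to 2, which is L ⇒ W
n=4: can move to 2, which is L ⇒ W
n=5: the only move is to 4(W), a W ⇒ L
n=6: can move to 5, which is L ⇒ W
n=7: the only move is to 6(W), a W ⇒ L
n=8: can move to 7, which is L ⇒ W
n=9: the only move is to 8(W), a W ⇒ L
n=10: can move to 5, which is L ⇒ W
n=11: the only move is to 10(W), a W ⇒ L
n=12: can move to 11, which is L ⇒ W
n=13: the only move is to 12(W), a W ⇒ L
L entries with 0 ≤ n ≤ 13: n = 0, 2, 5, 7, 9, 11, 13; that makes 7.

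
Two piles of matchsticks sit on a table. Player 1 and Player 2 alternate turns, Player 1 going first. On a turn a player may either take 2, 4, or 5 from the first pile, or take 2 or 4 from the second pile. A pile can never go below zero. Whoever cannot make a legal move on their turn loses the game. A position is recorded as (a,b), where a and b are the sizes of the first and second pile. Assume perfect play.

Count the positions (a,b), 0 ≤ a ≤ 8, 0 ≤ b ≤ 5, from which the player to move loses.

16

Classify positions by backward induction: terminal positions (no move available) are L. From any other position, the mover wins iff some move reaches an L.
Every move lowers a or b (never raises either), so fill the grid row by row in increasing a, and left to right within a row: each cell's successors are then already labelled.
      b=0  b=1  b=2  b=3  b=4  b=5
a=0:    L    L    W    W    W    W
a=1:    L    L    W    W    W    W
a=2:    W    W    L    L    W    W
a=3:    W    W    L    L    W    W
a=4:    W    W    W    W    L    L
a=5:    W    W    W    W    L    L
a=6:    W    W    W    W    W    W
a=7:    L    L    W    W    W    W
a=8:    L    L    W    W    W    W
Cells with no legal move (terminal, hence L): (0,0), (0,1), (1,0), (1,1).
The remaining L cells, each justified by listing all of its moves:
(2,2): L (options (0,2)(W), (2,0)(W) are all W)
(2,3): L (options (0,3)(W), (2,1)(W) are all W)
(3,2): L (options (1,2)(W), (3,0)(W) are all W)
(3,3): L (options (1,3)(W), (3,1)(W) are all W)
(4,4): L (options (2,4)(W), (0,4)(W), (4,2)(W), (4,0)(W) are all W)
(4,5): L (options (2,5)(W), (0,5)(W), (4,3)(W), (4,1)(W) are all W)
(5,4): L (options (3,4)(W), (1,4)(W), (0,4)(W), (5,2)(W), (5,0)(W) are all W)
(5,5): L (options (3,5)(W), (1,5)(W), (0,5)(W), (5,3)(W), (5,1)(W) are all W)
(7,0): L (options (5,0)(W), (3,0)(W), (2,0)(W) are all W)
(7,1): L (options (5,1)(W), (3,1)(W), (2,1)(W) are all W)
(8,0): L (options (6,0)(W), (4,0)(W), (3,0)(W) are all W)
(8,1): L (options (6,1)(W), (4,1)(W), (3,1)(W) are all W)
Every other cell has at least one move into one of the L cells above, so it is W.
L cells per row: a=0: 2, a=1: 2, a=2: 2, a=3: 2, a=4: 2, a=5: 2, a=6: 0, a=7: 2, a=8: 2; total 16.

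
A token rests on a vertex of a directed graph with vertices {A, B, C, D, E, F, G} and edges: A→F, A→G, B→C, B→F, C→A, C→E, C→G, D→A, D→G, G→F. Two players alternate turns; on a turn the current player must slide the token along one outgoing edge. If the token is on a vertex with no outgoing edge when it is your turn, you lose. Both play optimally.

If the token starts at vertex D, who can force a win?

The second player wins.

Work bottom-up. With no move the player to move loses. Otherwise the position is W if at least one move leads to an L position for the opponent, and L if every move leads to a W.
Every edge goes from a vertex to one that appears earlier in the order F, E, G, A, C, B, D, so processing vertices in that order labels each vertex after all of its successors.
F: no outgoing edge → L
E: no outgoing edge → L
G: can move to F, which is L ⇒ W
A: can move to F, which is L ⇒ W
C: can move to E, which is L ⇒ W
B: can move to F, which is L ⇒ W
D: moves to A(W), G(W); every one is W ⇒ L
The starting position D is L: whatever the player to move does, the opponent receives a W position.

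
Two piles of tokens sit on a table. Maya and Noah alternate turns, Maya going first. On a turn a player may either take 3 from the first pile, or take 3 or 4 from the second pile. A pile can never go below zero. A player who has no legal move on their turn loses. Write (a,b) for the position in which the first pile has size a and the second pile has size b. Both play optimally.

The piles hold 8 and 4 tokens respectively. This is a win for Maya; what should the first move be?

Label each position W (a win for the player to move) or L (a loss). A position with no legal move is L; any other position is W exactly when some move reaches an L, and L when every move reaches a W.
No move ever increases a pile, so every position that can arise here has a ≤ 8 and b ≤ 4; it is enough to label the cells with 0 ≤ a ≤ 8 and 0 ≤ b ≤ 4.
Every move lowers a or b (never raises either), so fill the grid row by row in increasing a, and left to right within a row: each cell's successors are then already labelled.
      b=0  b=1  b=2  b=3  b=4
a=0:    L    L    L    W    W
a=1:    L    L    L    W    W
a=2:    L    L    L    W    W
a=3:    W    W    W    L    L
a=4:    W    W    W    L    L
a=5:    W    W    W    L    L
a=6:    L    L    L    W    W
a=7:    L    L    L    W    W
a=8:    L    L    L    W    W
Cells with no legal move (terminal, hence L): (0,0), (0,1), (0,2), (1,0), (1,1), (1,2), (2,0), (2,1), (2,2).
The remaining L cells, each justified by listing all of its moves:
(3,3): only reaches (0,3)(W), (3,0)(W), all W → L
(3,4): only reaches (0,4)(W), (3,1)(W), (3,0)(W), all W → L
(4,3): only reaches (1,3)(W), (4,0)(W), all W → L
(4,4): only reaches (1,4)(W), (4,1)(W), (4,0)(W), all W → L
(5,3): only reaches (2,3)(W), (5,0)(W), all W → L
(5,4): only reaches (2,4)(W), (5,1)(W), (5,0)(W), all W → L
(6,0): only reaches (3,0)(W), which is W → L
(6,1): only reaches (3,1)(W), which is W → L
(6,2): only reaches (3,2)(W), which is W → L
(7,0): only reaches (4,0)(W), which is W → L
(7,1): only reaches (4,1)(W), which is W → L
(7,2): only reaches (4,2)(W), which is W → L
(8,0): only reaches (5,0)(W), which is W → L
(8,1): only reaches (5,1)(W), which is W → L
(8,2): only reaches (5,2)(W), which is W → L
Every other cell has at least one move into one of the L cells above, so it is W.
From (8,4), the L positions reachable in one move are: (5,4), (8,1), (8,0). Any move reaching one of these is winning.

Move to (5,4).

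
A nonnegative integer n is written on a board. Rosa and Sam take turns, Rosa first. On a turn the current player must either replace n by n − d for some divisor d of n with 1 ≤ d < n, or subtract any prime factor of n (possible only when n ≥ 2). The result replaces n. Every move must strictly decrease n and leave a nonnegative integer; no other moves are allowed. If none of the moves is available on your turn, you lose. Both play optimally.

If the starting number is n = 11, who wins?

Rosa wins.

Compute win/loss labels from the base case upward. A position with no move is L. Any other position is W if it can reach an L in one move, else L.
n=0: no move → L
n=1: no move → L
n=2: can move to 0, which is L ⇒ W
n=3: can move to 0, which is L ⇒ W
n=4: moves to 2(W), 3(W); every one is W ⇒ L
n=5: can move to 0, which is L ⇒ W
n=6: can move to 4, which is L ⇒ W
n=7: can move to 0, which is L ⇒ W
n=8: can move to 4, which is L ⇒ W
n=9: moves to 6(W), 8(W); every one is W ⇒ L
n=10: can move to 9, which is L ⇒ W
n=11: can move to 0, which is L ⇒ W
The starting position 11 is W: Rosa should move to 0, handing over an L position.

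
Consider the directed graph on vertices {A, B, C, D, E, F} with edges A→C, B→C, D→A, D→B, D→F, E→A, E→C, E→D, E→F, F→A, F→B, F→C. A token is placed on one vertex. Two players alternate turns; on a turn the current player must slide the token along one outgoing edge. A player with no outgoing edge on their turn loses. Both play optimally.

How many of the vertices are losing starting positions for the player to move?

Label each position W (a win for the player to move) or L (a loss). A position with no legal move is L; any other position is W exactly when some move reaches an L, and L when every move reaches a W.
Every edge goes from a vertex to one that appears earlier in the order C, A, B, F, D, E, so processing vertices in that order labels each vertex after all of its successors.
C: no outgoing edge → L
A: W (go to C, an L position)
B: W (go to C, an L position)
F: W (go to C, an L position)
D: L (options F(W), B(W), A(W) are all W)
E: W (go to D, an L position)
The L vertices are C, D; that is 2 in all.

2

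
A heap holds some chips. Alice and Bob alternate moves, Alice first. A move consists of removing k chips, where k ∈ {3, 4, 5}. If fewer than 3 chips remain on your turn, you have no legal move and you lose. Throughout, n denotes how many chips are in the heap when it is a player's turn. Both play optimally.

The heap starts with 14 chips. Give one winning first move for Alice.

Remove 4, leaving 10.

Label each position W (a win for the player to move) or L (a loss). A position with no legal move is L; any other position is W exactly when some move reaches an L, and L when every move reaches a W.
n=0: no move → L
n=1: no move → L
n=2: no move → L
n=3: W (go to 0, an L position)
n=4: W (go to 1, an L position)
n=5: W (go to 2, an L position)
n=6: W (go to 2, an L position)
n=7: W (go to 2, an L position)
n=8: L (options 5(W), 4(W), 3(W) are all W)
n=9: L (options 6(W), 5(W), 4(W) are all W)
n=10: L (options 7(W), 6(W), 5(W) are all W)
n=11: W (go to 8, an L position)
n=12: W (go to 9, an L position)
n=13: W (go to 10, an L position)
n=14: W (go to 10, an L position)
From 14, the L positions reachable in one move are: 10, 9. Any move reaching one of these is winning.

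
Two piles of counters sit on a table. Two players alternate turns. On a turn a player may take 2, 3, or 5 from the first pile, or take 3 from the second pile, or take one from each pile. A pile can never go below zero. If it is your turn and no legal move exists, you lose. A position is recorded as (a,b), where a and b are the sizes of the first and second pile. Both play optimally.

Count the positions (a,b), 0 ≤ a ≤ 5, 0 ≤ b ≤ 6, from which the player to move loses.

14

Positions with no move are L. A position that does have a move is losing for the player to move precisely when every available move leads to a winning position for the opponent. Fill in the labels:
Every move lowers a or b (never raises either), so fill the grid row by row in increasing a, and left to right within a row: each cell's successors are then already labelled.
      b=0  b=1  b=2  b=3  b=4  b=5  b=6
a=0:    L    L    L    W    W    W    L
a=1:    L    W    W    W    L    L    L
a=2:    W    W    W    L    L    W    W
a=3:    W    W    W    L    W    W    W
a=4:    W    L    L    W    W    W    W
a=5:    W    W    W    W    W    L    W
Cells with no legal move (terminal, hence L): (0,0), (0,1), (0,2), (1,0).
The remaining L cells, each justified by listing all of its moves:
(0,6): only reaches (0,3)(W), which is W → L
(1,4): only reaches (1,1)(W), (0,3)(W), all W → L
(1,5): only reaches (1,2)(W), (0,4)(W), all W → L
(1,6): only reaches (1,3)(W), (0,5)(W), all W → L
(2,3): only reaches (0,3)(W), (2,0)(W), (1,2)(W), all W → L
(2,4): only reaches (0,4)(W), (2,1)(W), (1,3)(W), all W → L
(3,3): only reaches (1,3)(W), (0,3)(W), (3,0)(W), (2,2)(W), all W → L
(4,1): only reaches (2,1)(W), (1,1)(W), (3,0)(W), all W → L
(4,2): only reaches (2,2)(W), (1,2)(W), (3,1)(W), all W → L
(5,5): only reaches (3,5)(W), (2,5)(W), (0,5)(W), (5,2)(W), (4,4)(W), all W → L
Every other cell has at least one move into one of the L cells above, so it is W.
L cells per row: a=0: 4, a=1: 4, a=2: 2, a=3: 1, a=4: 2, a=5: 1; total 14.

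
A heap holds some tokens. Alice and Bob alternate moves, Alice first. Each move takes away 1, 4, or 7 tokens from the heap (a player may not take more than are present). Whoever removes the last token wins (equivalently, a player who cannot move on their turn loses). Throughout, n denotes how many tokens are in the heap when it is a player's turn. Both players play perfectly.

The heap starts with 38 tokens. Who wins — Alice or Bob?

Alice wins.

Label each position W (a win for the player to move) or L (a loss). A position with no legal move is L; any other position is W exactly when some move reaches an L, and L when every move reaches a W.
n=0: no move → L
n=1: reaches L-position 0 → W
n=2: only reaches 1(W), which is W → L
n=3: reaches L-position 2 → W
n=4: reaches L-position 0 → W
n=5: only reaches 4(W), 1(W), all W → L
n=6: reaches L-position 5 → W
n=7: reaches L-position 0 → W
n=8: only reaches 7(W), 4(W), 1(W), all W → L
n=9: reaches L-position 8 → W
n=10: only reaches 9(W), 6(W), 3(W), all W → L
n=11: reaches L-position 10 → W
n=12: reaches L-position 8 → W
n=13: only reaches 12(W), 9(W), 6(W), all W → L
n=14: reaches L-position 13 → W
n=15: reaches L-position 8 → W
n=16: only reaches 15(W), 12(W), 9(W), all W → L
n=17: reaches L-position 16 → W
n=18: only reaches 17(W), 14(W), 11(W), all W → L
n=19: reaches L-position 18 → W
n=20: reaches L-position 16 → W
n=21: only reaches 20(W), 17(W), 14(W), all W → L
n=22: reaches L-position 21 → W
n=23: reaches L-position 16 → W
n=24: only reaches 23(W), 20(W), 17(W), all W → L
n=25: reaches L-position 24 → W
n=26: only reaches 25(W), 22(W), 19(W), all W → L
n=27: reaches L-position 26 → W
n=28: reaches L-position 24 → W
n=29: only reaches 28(W), 25(W), 22(W), all W → L
n=30: reaches L-position 29 → W
n=31: reaches L-position 24 → W
n=32: only reaches 31(W), 28(W), 25(W), all W → L
n=33: reaches L-position 32 → W
n=34: only reaches 33(W), 30(W), 27(W), all W → L
n=35: reaches L-position 34 → W
n=36: reaches L-position 32 → W
n=37: only reaches 36(W), 33(W), 30(W), all W → L
n=38: reaches L-position 37 → W
The starting position 38 is W: Alice should remove 1, leaving 37, handing over an L position.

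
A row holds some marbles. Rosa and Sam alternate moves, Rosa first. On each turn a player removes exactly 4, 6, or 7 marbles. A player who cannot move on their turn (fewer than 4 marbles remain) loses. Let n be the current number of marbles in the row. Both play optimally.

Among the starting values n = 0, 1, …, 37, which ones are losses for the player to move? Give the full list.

Use the standard recursion: the mover loses at a terminal position; elsewhere, the mover wins exactly when some move hands the opponent an L position.
n=0: no move → L
n=1: no move → L
n=2: no move → L
n=3: no move → L
n=4: reaches L-position 0 → W
n=5: reaches L-position 1 → W
n=6: reaches L-position 2 → W
n=7: reaches L-position 3 → W
n=8: reaches L-position 2 → W
n=9: reaches L-position 3 → W
n=10: reaches L-position 3 → W
n=11: only reaches 7(W), 5(W), 4(W), all W → L
n=12: only reaches 8(W), 6(W), 5(W), all W → L
n=13: only reaches 9(W), 7(W), 6(W), all W → L
n=14: only reaches 10(W), 8(W), 7(W), all W → L
n=15: reaches L-position 11 → W
n=16: reaches L-position 12 → W
n=17: reaches L-position 13 → W
n=18: reaches L-position 14 → W
n=19: reaches L-position 13 → W
n=20: reaches L-position 14 → W
n=21: reaches L-position 14 → W
n=22: only reaches 18(W), 16(W), 15(W), all W → L
n=23: only reaches 19(W), 17(W), 16(W), all W → L
n=24: only reaches 20(W), 18(W), 17(W), all W → L
n=25: only reaches 21(W), 19(W), 18(W), all W → L
n=26: reaches L-position 22 → W
n=27: reaches L-position 23 → W
n=28: reaches L-position 24 → W
n=29: reaches L-position 25 → W
n=30: reaches L-position 24 → W
n=31: reaches L-position 25 → W
n=32: reaches L-position 25 → W
n=33: only reaches 29(W), 27(W), 26(W), all W → L
n=34: only reaches 30(W), 28(W), 27(W), all W → L
n=35: only reaches 31(W), 29(W), 28(W), all W → L
n=36: only reaches 32(W), 30(W), 29(W), all W → L
n=37: reaches L-position 33 → W
Reading off the rows marked L gives the requested list; there are 16 such values of n.

0, 1, 2, 3, 11, 12, 13, 14, 22, 23, 24, 25, 33, 34, 35, 36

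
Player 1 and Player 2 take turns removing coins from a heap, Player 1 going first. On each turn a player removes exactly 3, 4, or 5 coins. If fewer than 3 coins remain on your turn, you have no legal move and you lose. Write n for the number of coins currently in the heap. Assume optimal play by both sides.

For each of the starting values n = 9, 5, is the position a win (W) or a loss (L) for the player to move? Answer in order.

9: L, 5: W

Work bottom-up. With no move the player to move loses. Otherwise the position is W if at least one move leads to an L position for the opponent, and L if every move leads to a W.
n=0: no move → L
n=1: no move → L
n=2: no move → L
n=3: →0(L), so W
n=4: →1(L), so W
n=5: →2(L), so W
n=6: →2(L), so W
n=7: →2(L), so W
n=8: →5(W), 4(W), 3(W) — all W, so L
n=9: →6(W), 5(W), 4(W) — all W, so L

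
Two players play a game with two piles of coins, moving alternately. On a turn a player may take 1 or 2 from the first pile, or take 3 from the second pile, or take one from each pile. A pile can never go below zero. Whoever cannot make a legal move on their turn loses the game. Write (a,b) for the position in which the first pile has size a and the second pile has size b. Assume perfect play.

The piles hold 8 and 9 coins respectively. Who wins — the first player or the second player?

The second player wins.

Use the standard recursion: the mover loses at a terminal position; elsewhere, the mover wins exactly when some move hands the opponent an L position.
No move ever increases a pile, so every position that can arise here has a ≤ 8 and b ≤ 9; it is enough to label the cells with 0 ≤ a ≤ 8 and 0 ≤ b ≤ 9.
Every move lowers a or b (never raises either), so fill the grid row by row in increasing a, and left to right within a row: each cell's successors are then already labelled.
      b=0  b=1  b=2  b=3  b=4  b=5  b=6  b=7  b=8  b=9
a=0:    L    L    L    W    W    W    L    L    L    W
a=1:    W    W    W    W    L    L    W    W    W    W
a=2:    W    W    W    L    W    W    W    W    W    L
a=3:    L    L    L    W    W    W    L    L    L    W
a=4:    W    W    W    W    L    L    W    W    W    W
a=5:    W    W    W    L    W    W    W    W    W    L
a=6:    L    L    L    W    W    W    L    L    L    W
a=7:    W    W    W    W    L    L    W    W    W    W
a=8:    W    W    W    L    W    W    W    W    W    L
Cells with no legal move (terminal, hence L): (0,0), (0,1), (0,2).
The remaining L cells, each justified by listing all of its moves:
(0,6): L (sole option (0,3)(W) is W)
(0,7): L (sole option (0,4)(W) is W)
(0,8): L (sole option (0,5)(W) is W)
(1,4): L (options (0,4)(W), (1,1)(W), (0,3)(W) are all W)
(1,5): L (options (0,5)(W), (1,2)(W), (0,4)(W) are all W)
(2,3): L (options (1,3)(W), (0,3)(W), (2,0)(W), (1,2)(W) are all W)
(2,9): L (options (1,9)(W), (0,9)(W), (2,6)(W), (1,8)(W) are all W)
(3,0): L (options (2,0)(W), (1,0)(W) are all W)
(3,1): L (options (2,1)(W), (1,1)(W), (2,0)(W) are all W)
(3,2): L (options (2,2)(W), (1,2)(W), (2,1)(W) are all W)
(3,6): L (options (2,6)(W), (1,6)(W), (3,3)(W), (2,5)(W) are all W)
(3,7): L (options (2,7)(W), (1,7)(W), (3,4)(W), (2,6)(W) are all W)
(3,8): L (options (2,8)(W), (1,8)(W), (3,5)(W), (2,7)(W) are all W)
(4,4): L (options (3,4)(W), (2,4)(W), (4,1)(W), (3,3)(W) are all W)
(4,5): L (options (3,5)(W), (2,5)(W), (4,2)(W), (3,4)(W) are all W)
(5,3): L (options (4,3)(W), (3,3)(W), (5,0)(W), (4,2)(W) are all W)
(5,9): L (options (4,9)(W), (3,9)(W), (5,6)(W), (4,8)(W) are all W)
(6,0): L (options (5,0)(W), (4,0)(W) are all W)
(6,1): L (options (5,1)(W), (4,1)(W), (5,0)(W) are all W)
(6,2): L (options (5,2)(W), (4,2)(W), (5,1)(W) are all W)
(6,6): L (options (5,6)(W), (4,6)(W), (6,3)(W), (5,5)(W) are all W)
(6,7): L (options (5,7)(W), (4,7)(W), (6,4)(W), (5,6)(W) are all W)
(6,8): L (options (5,8)(W), (4,8)(W), (6,5)(W), (5,7)(W) are all W)
(7,4): L (options (6,4)(W), (5,4)(W), (7,1)(W), (6,3)(W) are all W)
(7,5): L (options (6,5)(W), (5,5)(W), (7,2)(W), (6,4)(W) are all W)
(8,3): L (options (7,3)(W), (6,3)(W), (8,0)(W), (7,2)(W) are all W)
(8,9): L (options (7,9)(W), (6,9)(W), (8,6)(W), (7,8)(W) are all W)
Every other cell has at least one move into one of the L cells above, so it is W.
The starting position (8,9) is L: whatever the player to move does, the opponent receives a W position.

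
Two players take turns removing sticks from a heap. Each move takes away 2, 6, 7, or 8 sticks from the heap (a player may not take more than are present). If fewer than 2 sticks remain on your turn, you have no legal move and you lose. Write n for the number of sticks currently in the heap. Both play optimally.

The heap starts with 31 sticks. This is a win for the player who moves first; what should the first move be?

Compute win/loss labels from the base case upward. A position with no move is L. Any other position is W if it can reach an L in one move, else L.
n=0: no move → L
n=1: no move → L
n=2: reaches L-position 0 → W
n=3: reaches L-position 1 → W
n=4: only reaches 2(W), which is W → L
n=5: only reaches 3(W), which is W → L
n=6: reaches L-position 4 → W
n=7: reaches L-position 5 → W
n=8: reaches L-position 1 → W
n=9: reaches L-position 1 → W
n=10: reaches L-position 4 → W
n=11: reaches L-position 5 → W
n=12: reaches L-position 5 → W
n=13: reaches L-position 5 → W
n=14: only reaches 12(W), 8(W), 7(W), 6(W), all W → L
n=15: only reaches 13(W), 9(W), 8(W), 7(W), all W → L
n=16: reaches L-position 14 → W
n=17: reaches L-position 15 → W
n=18: only reaches 16(W), 12(W), 11(W), 10(W), all W → L
n=19: only reaches 17(W), 13(W), 12(W), 11(W), all W → L
n=20: reaches L-position 18 → W
n=21: reaches L-position 19 → W
n=22: reaches L-position 15 → W
n=23: reaches L-position 15 → W
n=24: reaches L-position 18 → W
n=25: reaches L-position 19 → W
n=26: reaches L-position 19 → W
n=27: reaches L-position 19 → W
n=28: only reaches 26(W), 22(W), 21(W), 20(W), all W → L
n=29: only reaches 27(W), 23(W), 22(W), 21(W), all W → L
n=30: reaches L-position 28 → W
n=31: reaches L-position 29 → W
From 31, the L positions reachable in one move are: 29.

Remove 2, leaving 29.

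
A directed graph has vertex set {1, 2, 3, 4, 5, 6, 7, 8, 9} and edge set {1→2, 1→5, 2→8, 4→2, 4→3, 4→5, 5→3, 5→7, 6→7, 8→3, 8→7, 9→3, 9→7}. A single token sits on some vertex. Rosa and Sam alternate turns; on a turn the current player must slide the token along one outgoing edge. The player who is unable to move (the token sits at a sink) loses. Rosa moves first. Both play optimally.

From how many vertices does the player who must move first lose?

Positions with no move are L. A position that does have a move is losing for the player to move precisely when every available move leads to a winning position for the opponent. Fill in the labels:
Every edge goes from a vertex to one that appears earlier in the order 7, 3, 8, 6, 5, 2, 1, 4, 9, so processing vertices in that order labels each vertex after all of its successors.
7: no outgoing edge → L
3: no outgoing edge → L
8: can move to 3, which is L ⇒ W
6: can move to 7, which is L ⇒ W
5: can move to 3, which is L ⇒ W
2: the only move is to 8(W), a W ⇒ L
1: can move to 2, which is L ⇒ W
4: can move to 2, which is L ⇒ W
9: can move to 3, which is L ⇒ W
The L vertices are 2, 3, 7; that is 3 in all.

3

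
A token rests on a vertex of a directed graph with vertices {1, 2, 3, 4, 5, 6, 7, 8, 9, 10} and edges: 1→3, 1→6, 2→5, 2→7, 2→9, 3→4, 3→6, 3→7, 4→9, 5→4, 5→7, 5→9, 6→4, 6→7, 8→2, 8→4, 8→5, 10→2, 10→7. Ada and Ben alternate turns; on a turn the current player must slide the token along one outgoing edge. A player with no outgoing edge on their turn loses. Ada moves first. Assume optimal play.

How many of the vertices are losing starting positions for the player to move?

Compute win/loss labels from the base case upward. A position with no move is L. Any other position is W if it can reach an L in one move, else L.
Every edge goes from a vertex to one that appears earlier in the order 9, 7, 4, 5, 2, 8, 10, 6, 3, 1, so processing vertices in that order labels each vertex after all of its successors.
9: no outgoing edge → L
7: no outgoing edge → L
4: can move to 9, which is L ⇒ W
5: can move to 7, which is L ⇒ W
2: can move to 7, which is L ⇒ W
8: moves to 2(W), 5(W), 4(W); every one is W ⇒ L
10: can move to 7, which is L ⇒ W
6: can move to 7, which is L ⇒ W
3: can move to 7, which is L ⇒ W
1: moves to 3(W), 6(W); every one is W ⇒ L
The L vertices are 1, 7, 8, 9; that is 4 in all.

4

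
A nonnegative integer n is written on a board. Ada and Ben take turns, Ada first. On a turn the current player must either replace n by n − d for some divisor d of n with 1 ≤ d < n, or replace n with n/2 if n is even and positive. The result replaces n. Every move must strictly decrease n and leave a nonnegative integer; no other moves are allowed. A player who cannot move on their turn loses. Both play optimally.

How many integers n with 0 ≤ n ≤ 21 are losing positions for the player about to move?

12

Classify positions by backward induction: terminal positions (no move available) are L. From any other position, the mover wins iff some move reaches an L.
n=0: no move → L
n=1: no move → L
n=2: →1(L), so W
n=3: →2(W) only, which is W, so L
n=4: →3(L), so W
n=5: →4(W) only, which is W, so L
n=6: →3(L), so W
n=7: →6(W) only, which is W, so L
n=8: →7(L), so W
n=9: →6(W), 8(W) — all W, so L
n=10: →5(L), so W
n=11: →10(W) only, which is W, so L
n=12: →9(L), so W
n=13: →12(W) only, which is W, so L
n=14: →7(L), so W
n=15: →10(W), 12(W), 14(W) — all W, so L
n=16: →15(L), so W
n=17: →16(W) only, which is W, so L
n=18: →9(L), so W
n=19: →18(W) only, which is W, so L
n=20: →15(L), so W
n=21: →14(W), 18(W), 20(W) — all W, so L
L entries with 0 ≤ n ≤ 21: n = 0, 1, 3, 5, 7, 9, 11, 13, 15, 17, 19, 21; that makes 12.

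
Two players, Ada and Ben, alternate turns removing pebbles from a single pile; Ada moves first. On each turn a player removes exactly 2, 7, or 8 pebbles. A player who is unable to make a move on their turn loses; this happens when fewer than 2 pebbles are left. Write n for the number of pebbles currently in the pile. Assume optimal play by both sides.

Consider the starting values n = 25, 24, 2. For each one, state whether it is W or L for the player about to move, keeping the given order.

Use the standard recursion: the mover loses at a terminal position; elsewhere, the mover wins exactly when some move hands the opponent an L position.
n=0: no move → L
n=1: no move → L
n=2: can move to 0, which is L ⇒ W
n=3: can move to 1, which is L ⇒ W
n=4: the only move is to 2(W), a W ⇒ L
n=5: the only move is to 3(W), a W ⇒ L
n=6: can move to 4, which is L ⇒ W
n=7: can move to 5, which is L ⇒ W
n=8: can move to 1, which is L ⇒ W
n=9: can move to 1, which is L ⇒ W
n=10: moves to 8(W), 3(W), 2(W); every one is W ⇒ L
n=11: can move to 4, which is L ⇒ W
n=12: can move to 10, which is L ⇒ W
n=13: can move to 5, which is L ⇒ W
n=14: moves to 12(W), 7(W), 6(W); every one is W ⇒ L
n=15: moves to 13(W), 8(W), 7(W); every one is W ⇒ L
n=16: can move to 14, which is L ⇒ W
n=17: can move to 15, which is L ⇒ W
n=18: can move to 10, which is L ⇒ W
n=19: moves to 17(W), 12(W), 11(W); every one is W ⇒ L
n=20: moves to 18(W), 13(W), 12(W); every one is W ⇒ L
n=21: can move to 19, which is L ⇒ W
n=22: can move to 20, which is L ⇒ W
n=23: can move to 15, which is L ⇒ W
n=24: moves to 22(W), 17(W), 16(W); every one is W ⇒ L
n=25: moves to 23(W), 18(W), 17(W); every one is W ⇒ L

25: L, 24: L, 2: W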